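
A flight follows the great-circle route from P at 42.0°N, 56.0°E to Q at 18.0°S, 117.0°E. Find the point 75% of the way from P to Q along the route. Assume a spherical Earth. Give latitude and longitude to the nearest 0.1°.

The haversine formula gives a central angle δ ≈ 1.434 rad (82.2°) between the endpoints.
Interpolate at f = 0.75 with slerp weights a = sin((1−f)δ)/sin δ ≈ 0.354, b = sin(fδ)/sin δ ≈ 0.888.
p = a·p₁ + b·p₂ ≈ (-0.236, 0.971, -0.037); φ = arcsin(p_z) ≈ -2.14°, λ = atan2(p_y, p_x) ≈ 103.68°.

≈ 2.1°S, 103.7°E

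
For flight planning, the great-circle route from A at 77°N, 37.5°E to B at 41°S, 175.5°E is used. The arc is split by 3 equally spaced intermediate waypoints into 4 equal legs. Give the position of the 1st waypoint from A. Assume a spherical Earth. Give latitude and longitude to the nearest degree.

≈ 61°N, 147°E

From cos δ = sin φ₁ sin φ₂ + cos φ₁ cos φ₂ cos Δλ, the central angle is δ ≈ 2.442 rad (139.9°).
Interpolate at f = 1/4 with slerp weights a = sin((1−f)δ)/sin δ ≈ 1.501, b = sin(fδ)/sin δ ≈ 0.891.
p = a·p₁ + b·p₂ ≈ (-0.402, 0.258, 0.878); φ = arcsin(p_z) ≈ 61.43°, λ = atan2(p_y, p_x) ≈ 147.30°.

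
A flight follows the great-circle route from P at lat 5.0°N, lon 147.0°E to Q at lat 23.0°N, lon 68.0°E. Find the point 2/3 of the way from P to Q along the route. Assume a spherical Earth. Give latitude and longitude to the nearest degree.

Write both endpoints as unit vectors p₁, p₂ with components (cos φ cos λ, cos φ sin λ, sin φ).
The central angle between the endpoints is δ = arccos(p₁·p₂) ≈ 1.360 rad (77.9°).
Interpolate at f = 2/3 with slerp weights a = sin((1−f)δ)/sin δ ≈ 0.448, b = sin(fδ)/sin δ ≈ 0.805.
p = a·p₁ + b·p₂ ≈ (-0.097, 0.930, 0.354); φ = arcsin(p_z) ≈ 20.71°, λ = atan2(p_y, p_x) ≈ 95.92°.

≈ lat 21°N, lon 96°E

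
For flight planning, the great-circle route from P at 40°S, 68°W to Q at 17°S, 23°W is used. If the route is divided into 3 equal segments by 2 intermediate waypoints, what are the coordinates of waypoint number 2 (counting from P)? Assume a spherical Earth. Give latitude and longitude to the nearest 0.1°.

≈ 26.2°S, 35.8°W

The haversine formula gives a central angle δ ≈ 0.787 rad (45.1°) between the endpoints.
Interpolate at f = 2/3 with slerp weights a = sin((1−f)δ)/sin δ ≈ 0.366, b = sin(fδ)/sin δ ≈ 0.707.
p = a·p₁ + b·p₂ ≈ (0.728, -0.524, -0.442); φ = arcsin(p_z) ≈ -26.24°, λ = atan2(p_y, p_x) ≈ -35.78°.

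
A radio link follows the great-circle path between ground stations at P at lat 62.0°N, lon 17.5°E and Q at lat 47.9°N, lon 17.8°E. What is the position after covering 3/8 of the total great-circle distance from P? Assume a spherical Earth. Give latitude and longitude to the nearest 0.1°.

≈ lat 56.7°N, lon 17.6°E

Convert each endpoint to a unit vector on the sphere (x = cos φ cos λ, y = cos φ sin λ, z = sin φ).
The central angle between the endpoints is δ = arccos(p₁·p₂) ≈ 0.246 rad (14.1°).
Interpolate at f = 3/8 with slerp weights a = sin((1−f)δ)/sin δ ≈ 0.629, b = sin(fδ)/sin δ ≈ 0.378.
p = a·p₁ + b·p₂ ≈ (0.523, 0.166, 0.836); φ = arcsin(p_z) ≈ 56.71°, λ = atan2(p_y, p_x) ≈ 17.64°.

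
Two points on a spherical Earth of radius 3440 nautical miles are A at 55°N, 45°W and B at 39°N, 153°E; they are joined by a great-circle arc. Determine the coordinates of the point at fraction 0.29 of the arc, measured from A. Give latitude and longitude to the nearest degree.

≈ 78°N, 73°W

Convert each endpoint to a unit vector on the sphere (x = cos φ cos λ, y = cos φ sin λ, z = sin φ).
The central angle between the endpoints is δ = arccos(p₁·p₂) ≈ 1.479 rad (84.7°).
Interpolate at f = 0.29 with slerp weights a = sin((1−f)δ)/sin δ ≈ 0.871, b = sin(fδ)/sin δ ≈ 0.418.
p = a·p₁ + b·p₂ ≈ (0.064, -0.206, 0.976); φ = arcsin(p_z) ≈ 77.54°, λ = atan2(p_y, p_x) ≈ -72.71°.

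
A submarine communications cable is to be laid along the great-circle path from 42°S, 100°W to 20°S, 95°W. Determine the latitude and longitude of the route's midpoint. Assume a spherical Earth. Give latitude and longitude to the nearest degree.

From cos δ = sin φ₁ sin φ₂ + cos φ₁ cos φ₂ cos Δλ, the central angle is δ ≈ 0.391 rad (22.4°).
Interpolate at f = 1/2 with slerp weights a = sin((1−f)δ)/sin δ ≈ 0.510, b = sin(fδ)/sin δ ≈ 0.510.
p = a·p₁ + b·p₂ ≈ (-0.108, -0.850, -0.515); φ = arcsin(p_z) ≈ -31.02°, λ = atan2(p_y, p_x) ≈ -97.21°.

≈ 31°S, 97°W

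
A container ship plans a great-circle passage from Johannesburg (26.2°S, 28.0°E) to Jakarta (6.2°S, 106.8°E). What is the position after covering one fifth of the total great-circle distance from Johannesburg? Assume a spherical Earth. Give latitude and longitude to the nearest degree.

From cos δ = sin φ₁ sin φ₂ + cos φ₁ cos φ₂ cos Δλ, the central angle is δ ≈ 1.348 rad (77.2°).
Interpolate at f = 1/5 with slerp weights a = sin((1−f)δ)/sin δ ≈ 0.904, b = sin(fδ)/sin δ ≈ 0.273.
p = a·p₁ + b·p₂ ≈ (0.637, 0.641, -0.428); φ = arcsin(p_z) ≈ -25.37°, λ = atan2(p_y, p_x) ≈ 45.14°.

≈ (25°S, 45°E)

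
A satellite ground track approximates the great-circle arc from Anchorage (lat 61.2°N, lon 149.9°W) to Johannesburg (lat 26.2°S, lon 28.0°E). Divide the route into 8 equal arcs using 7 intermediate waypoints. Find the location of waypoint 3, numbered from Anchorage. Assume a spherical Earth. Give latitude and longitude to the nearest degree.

Write both endpoints as unit vectors p₁, p₂ with components (cos φ cos λ, cos φ sin λ, sin φ).
The central angle between the endpoints is δ = arccos(p₁·p₂) ≈ 2.530 rad (145.0°).
Interpolate at f = 3/8 with slerp weights a = sin((1−f)δ)/sin δ ≈ 1.742, b = sin(fδ)/sin δ ≈ 1.416.
p = a·p₁ + b·p₂ ≈ (0.396, 0.176, 0.901); φ = arcsin(p_z) ≈ 64.35°, λ = atan2(p_y, p_x) ≈ 23.93°.

≈ lat 64°N, lon 24°E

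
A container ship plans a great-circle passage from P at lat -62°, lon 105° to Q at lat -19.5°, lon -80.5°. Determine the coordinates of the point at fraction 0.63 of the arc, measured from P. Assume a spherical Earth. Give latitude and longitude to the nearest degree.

From cos δ = sin φ₁ sin φ₂ + cos φ₁ cos φ₂ cos Δλ, the central angle is δ ≈ 1.717 rad (98.4°).
Interpolate at f = 0.63 with slerp weights a = sin((1−f)δ)/sin δ ≈ 0.600, b = sin(fδ)/sin δ ≈ 0.892.
p = a·p₁ + b·p₂ ≈ (0.066, -0.558, -0.827); φ = arcsin(p_z) ≈ -55.84°, λ = atan2(p_y, p_x) ≈ -83.26°.

≈ lat -56°, lon -83°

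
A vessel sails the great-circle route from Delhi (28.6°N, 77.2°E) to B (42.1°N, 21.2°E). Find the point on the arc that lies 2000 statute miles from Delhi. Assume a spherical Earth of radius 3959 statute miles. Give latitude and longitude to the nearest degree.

Write both endpoints as unit vectors p₁, p₂ with components (cos φ cos λ, cos φ sin λ, sin φ).
The central angle between the endpoints is δ = arccos(p₁·p₂) ≈ 0.816 rad (46.7°). The total great-circle distance is δ·R ≈ 0.816 × 3959 ≈ 3230 mi, so the target fraction is f = 2000/3230 ≈ 0.619.
Interpolate at f ≈ 0.619 with slerp weights a = sin((1−f)δ)/sin δ ≈ 0.420, b = sin(fδ)/sin δ ≈ 0.664.
p = a·p₁ + b·p₂ ≈ (0.541, 0.538, 0.646); φ = arcsin(p_z) ≈ 40.27°, λ = atan2(p_y, p_x) ≈ 44.81°.

≈ (40°N, 45°E)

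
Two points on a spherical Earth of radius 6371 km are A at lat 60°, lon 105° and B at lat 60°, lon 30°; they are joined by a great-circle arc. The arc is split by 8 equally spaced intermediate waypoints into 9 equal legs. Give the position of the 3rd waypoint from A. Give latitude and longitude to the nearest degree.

≈ lat 65°, lon 81°

Convert each endpoint to a unit vector on the sphere (x = cos φ cos λ, y = cos φ sin λ, z = sin φ).
The central angle between the endpoints is δ = arccos(p₁·p₂) ≈ 0.619 rad (35.4°).
Interpolate at f = 3/9 with slerp weights a = sin((1−f)δ)/sin δ ≈ 0.691, b = sin(fδ)/sin δ ≈ 0.353.
p = a·p₁ + b·p₂ ≈ (0.063, 0.422, 0.904); φ = arcsin(p_z) ≈ 64.73°, λ = atan2(p_y, p_x) ≈ 81.45°.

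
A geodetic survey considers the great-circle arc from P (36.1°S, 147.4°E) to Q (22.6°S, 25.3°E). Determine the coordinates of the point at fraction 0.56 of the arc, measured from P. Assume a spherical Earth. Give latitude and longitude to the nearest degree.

≈ (48°S, 71°E)

From cos δ = sin φ₁ sin φ₂ + cos φ₁ cos φ₂ cos Δλ, the central angle is δ ≈ 1.742 rad (99.8°).
Interpolate at f = 0.56 with slerp weights a = sin((1−f)δ)/sin δ ≈ 0.704, b = sin(fδ)/sin δ ≈ 0.840.
p = a·p₁ + b·p₂ ≈ (0.222, 0.638, -0.737); φ = arcsin(p_z) ≈ -47.52°, λ = atan2(p_y, p_x) ≈ 70.79°.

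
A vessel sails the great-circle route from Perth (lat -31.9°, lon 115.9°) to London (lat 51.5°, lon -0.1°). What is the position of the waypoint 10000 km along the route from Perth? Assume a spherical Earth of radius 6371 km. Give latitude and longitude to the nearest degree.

The haversine formula gives a central angle δ ≈ 2.272 rad (130.2°) between the endpoints. The total great-circle distance is δ·R ≈ 2.272 × 6371 ≈ 14476 km, so the target fraction is f = 10000/14476 ≈ 0.691.
Interpolate at f ≈ 0.691 with slerp weights a = sin((1−f)δ)/sin δ ≈ 0.846, b = sin(fδ)/sin δ ≈ 1.309.
p = a·p₁ + b·p₂ ≈ (0.501, 0.644, 0.577); φ = arcsin(p_z) ≈ 35.27°, λ = atan2(p_y, p_x) ≈ 52.13°.

≈ lat 35°, lon 52°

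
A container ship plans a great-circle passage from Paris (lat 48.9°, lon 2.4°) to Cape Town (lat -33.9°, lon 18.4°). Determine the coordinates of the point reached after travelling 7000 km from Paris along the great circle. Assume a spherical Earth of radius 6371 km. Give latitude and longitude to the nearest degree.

≈ lat -13°, lon 15°

Write both endpoints as unit vectors p₁, p₂ with components (cos φ cos λ, cos φ sin λ, sin φ).
The central angle between the endpoints is δ = arccos(p₁·p₂) ≈ 1.466 rad (84.0°). The total great-circle distance is δ·R ≈ 1.466 × 6371 ≈ 9343 km, so the target fraction is f = 7000/9343 ≈ 0.749.
Interpolate at f ≈ 0.749 with slerp weights a = sin((1−f)δ)/sin δ ≈ 0.361, b = sin(fδ)/sin δ ≈ 0.896.
p = a·p₁ + b·p₂ ≈ (0.943, 0.245, -0.227); φ = arcsin(p_z) ≈ -13.13°, λ = atan2(p_y, p_x) ≈ 14.54°.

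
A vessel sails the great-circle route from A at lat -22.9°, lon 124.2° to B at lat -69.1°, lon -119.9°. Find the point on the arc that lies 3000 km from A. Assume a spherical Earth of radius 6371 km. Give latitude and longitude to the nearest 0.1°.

≈ lat -47.9°, lon 137.1°

Write both endpoints as unit vectors p₁, p₂ with components (cos φ cos λ, cos φ sin λ, sin φ).
The central angle between the endpoints is δ = arccos(p₁·p₂) ≈ 1.349 rad (77.3°). The total great-circle distance is δ·R ≈ 1.349 × 6371 ≈ 8595 km, so the target fraction is f = 3000/8595 ≈ 0.349.
Interpolate at f ≈ 0.349 with slerp weights a = sin((1−f)δ)/sin δ ≈ 0.789, b = sin(fδ)/sin δ ≈ 0.465.
p = a·p₁ + b·p₂ ≈ (-0.491, 0.457, -0.741); φ = arcsin(p_z) ≈ -47.85°, λ = atan2(p_y, p_x) ≈ 137.05°.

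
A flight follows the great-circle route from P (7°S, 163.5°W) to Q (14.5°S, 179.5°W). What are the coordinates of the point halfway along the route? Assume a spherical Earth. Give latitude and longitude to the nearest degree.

Convert each endpoint to a unit vector on the sphere (x = cos φ cos λ, y = cos φ sin λ, z = sin φ).
The central angle between the endpoints is δ = arccos(p₁·p₂) ≈ 0.304 rad (17.4°).
Interpolate at f = 1/2 with slerp weights a = sin((1−f)δ)/sin δ ≈ 0.506, b = sin(fδ)/sin δ ≈ 0.506.
p = a·p₁ + b·p₂ ≈ (-0.971, -0.147, -0.188); φ = arcsin(p_z) ≈ -10.85°, λ = atan2(p_y, p_x) ≈ -171.40°.

≈ (11°S, 171°W)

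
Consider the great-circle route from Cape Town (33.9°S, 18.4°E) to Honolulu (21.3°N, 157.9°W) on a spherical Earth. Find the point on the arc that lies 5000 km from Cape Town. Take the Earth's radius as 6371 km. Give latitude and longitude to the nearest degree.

≈ (74°S, 24°W)

Write both endpoints as unit vectors p₁, p₂ with components (cos φ cos λ, cos φ sin λ, sin φ).
The central angle between the endpoints is δ = arccos(p₁·p₂) ≈ 2.914 rad (167.0°). The total great-circle distance is δ·R ≈ 2.914 × 6371 ≈ 18568 km, so the target fraction is f = 5000/18568 ≈ 0.269.
Interpolate at f ≈ 0.269 with slerp weights a = sin((1−f)δ)/sin δ ≈ 3.764, b = sin(fδ)/sin δ ≈ 3.138.
p = a·p₁ + b·p₂ ≈ (0.256, -0.114, -0.960); φ = arcsin(p_z) ≈ -73.72°, λ = atan2(p_y, p_x) ≈ -23.89°.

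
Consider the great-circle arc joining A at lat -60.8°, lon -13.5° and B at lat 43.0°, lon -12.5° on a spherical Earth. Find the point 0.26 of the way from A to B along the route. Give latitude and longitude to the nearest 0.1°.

Write both endpoints as unit vectors p₁, p₂ with components (cos φ cos λ, cos φ sin λ, sin φ).
The central angle between the endpoints is δ = arccos(p₁·p₂) ≈ 1.812 rad (103.8°).
Interpolate at f = 0.26 with slerp weights a = sin((1−f)δ)/sin δ ≈ 1.003, b = sin(fδ)/sin δ ≈ 0.467.
p = a·p₁ + b·p₂ ≈ (0.809, -0.188, -0.556); φ = arcsin(p_z) ≈ -33.81°, λ = atan2(p_y, p_x) ≈ -13.09°.

≈ lat -33.8°, lon -13.1°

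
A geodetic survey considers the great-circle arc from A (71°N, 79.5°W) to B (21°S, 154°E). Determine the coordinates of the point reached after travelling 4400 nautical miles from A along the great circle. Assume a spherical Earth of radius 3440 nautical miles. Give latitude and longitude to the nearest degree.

≈ (25°N, 169°E)

The haversine formula gives a central angle δ ≈ 2.117 rad (121.3°) between the endpoints. The total great-circle distance is δ·R ≈ 2.117 × 3440 ≈ 7283 nmi, so the target fraction is f = 4400/7283 ≈ 0.604.
Interpolate at f ≈ 0.604 with slerp weights a = sin((1−f)δ)/sin δ ≈ 0.870, b = sin(fδ)/sin δ ≈ 1.121.
p = a·p₁ + b·p₂ ≈ (-0.889, 0.180, 0.421); φ = arcsin(p_z) ≈ 24.90°, λ = atan2(p_y, p_x) ≈ 168.54°.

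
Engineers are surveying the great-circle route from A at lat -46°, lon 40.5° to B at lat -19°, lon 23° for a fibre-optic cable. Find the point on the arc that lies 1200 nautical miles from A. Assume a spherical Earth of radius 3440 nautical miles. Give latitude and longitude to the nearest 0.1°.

≈ lat -28.6°, lon 27.9°

Convert each endpoint to a unit vector on the sphere (x = cos φ cos λ, y = cos φ sin λ, z = sin φ).
The central angle between the endpoints is δ = arccos(p₁·p₂) ≈ 0.534 rad (30.6°). The total great-circle distance is δ·R ≈ 0.534 × 3440 ≈ 1838 nmi, so the target fraction is f = 1200/1838 ≈ 0.653.
Interpolate at f ≈ 0.653 with slerp weights a = sin((1−f)δ)/sin δ ≈ 0.362, b = sin(fδ)/sin δ ≈ 0.671.
p = a·p₁ + b·p₂ ≈ (0.775, 0.411, -0.479); φ = arcsin(p_z) ≈ -28.62°, λ = atan2(p_y, p_x) ≈ 27.94°.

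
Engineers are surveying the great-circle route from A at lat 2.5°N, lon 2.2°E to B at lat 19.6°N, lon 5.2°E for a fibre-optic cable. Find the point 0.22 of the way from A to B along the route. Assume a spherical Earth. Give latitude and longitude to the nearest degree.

The haversine formula gives a central angle δ ≈ 0.303 rad (17.3°) between the endpoints.
Interpolate at f = 0.22 with slerp weights a = sin((1−f)δ)/sin δ ≈ 0.785, b = sin(fδ)/sin δ ≈ 0.223.
p = a·p₁ + b·p₂ ≈ (0.993, 0.049, 0.109); φ = arcsin(p_z) ≈ 6.26°, λ = atan2(p_y, p_x) ≈ 2.83°.

≈ lat 6°N, lon 3°E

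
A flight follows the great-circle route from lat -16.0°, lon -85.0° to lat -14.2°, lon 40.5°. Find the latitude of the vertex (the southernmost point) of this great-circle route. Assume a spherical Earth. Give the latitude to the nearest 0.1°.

The great circle lies in the plane with unit normal n̂ = (p₁ × p₂)/|p₁ × p₂|.
Here n̂_z ≈ +0.861; the vertex latitude is φ_max = arccos|n̂_z| ≈ 30.5°.
Check via Clairaut: cos φ_max = |cos φ₁| · sin C = cos(16.0°)·sin(116.4°) ≈ 0.861, again giving ≈ 30.5°.

≈ -30.5°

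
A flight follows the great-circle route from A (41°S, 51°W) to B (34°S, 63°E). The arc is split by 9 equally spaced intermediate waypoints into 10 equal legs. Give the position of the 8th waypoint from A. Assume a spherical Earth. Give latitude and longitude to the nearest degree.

The haversine formula gives a central angle δ ≈ 1.458 rad (83.5°) between the endpoints.
Interpolate at f = 8/10 with slerp weights a = sin((1−f)δ)/sin δ ≈ 0.289, b = sin(fδ)/sin δ ≈ 0.925.
p = a·p₁ + b·p₂ ≈ (0.486, 0.514, -0.707); φ = arcsin(p_z) ≈ -45.01°, λ = atan2(p_y, p_x) ≈ 46.61°.

≈ (45°S, 47°E)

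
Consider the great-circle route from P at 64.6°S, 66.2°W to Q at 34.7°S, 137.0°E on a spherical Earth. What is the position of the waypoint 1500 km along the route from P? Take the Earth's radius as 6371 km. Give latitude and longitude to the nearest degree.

Convert each endpoint to a unit vector on the sphere (x = cos φ cos λ, y = cos φ sin λ, z = sin φ).
The central angle between the endpoints is δ = arccos(p₁·p₂) ≈ 1.380 rad (79.0°). The total great-circle distance is δ·R ≈ 1.380 × 6371 ≈ 8789 km, so the target fraction is f = 1500/8789 ≈ 0.171.
Interpolate at f ≈ 0.171 with slerp weights a = sin((1−f)δ)/sin δ ≈ 0.927, b = sin(fδ)/sin δ ≈ 0.238.
p = a·p₁ + b·p₂ ≈ (0.018, -0.231, -0.973); φ = arcsin(p_z) ≈ -76.62°, λ = atan2(p_y, p_x) ≈ -85.63°.

≈ 77°S, 86°W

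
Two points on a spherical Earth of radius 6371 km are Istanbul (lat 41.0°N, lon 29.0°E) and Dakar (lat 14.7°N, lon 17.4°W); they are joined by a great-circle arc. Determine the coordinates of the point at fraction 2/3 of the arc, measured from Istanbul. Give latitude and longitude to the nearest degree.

The haversine formula gives a central angle δ ≈ 0.837 rad (47.9°) between the endpoints.
Interpolate at f = 2/3 with slerp weights a = sin((1−f)δ)/sin δ ≈ 0.371, b = sin(fδ)/sin δ ≈ 0.713.
p = a·p₁ + b·p₂ ≈ (0.903, -0.071, 0.424); φ = arcsin(p_z) ≈ 25.10°, λ = atan2(p_y, p_x) ≈ -4.47°.

≈ lat 25°N, lon 4°W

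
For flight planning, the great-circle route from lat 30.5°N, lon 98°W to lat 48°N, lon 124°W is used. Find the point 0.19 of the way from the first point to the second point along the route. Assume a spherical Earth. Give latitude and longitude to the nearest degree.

≈ lat 34°N, lon 102°W

From cos δ = sin φ₁ sin φ₂ + cos φ₁ cos φ₂ cos Δλ, the central angle is δ ≈ 0.462 rad (26.4°).
Interpolate at f = 0.19 with slerp weights a = sin((1−f)δ)/sin δ ≈ 0.820, b = sin(fδ)/sin δ ≈ 0.197.
p = a·p₁ + b·p₂ ≈ (-0.172, -0.809, 0.562); φ = arcsin(p_z) ≈ 34.22°, λ = atan2(p_y, p_x) ≈ -102.00°.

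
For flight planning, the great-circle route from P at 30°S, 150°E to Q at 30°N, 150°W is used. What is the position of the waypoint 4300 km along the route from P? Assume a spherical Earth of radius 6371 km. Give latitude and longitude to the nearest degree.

≈ 2°S, 178°E

From cos δ = sin φ₁ sin φ₂ + cos φ₁ cos φ₂ cos Δλ, the central angle is δ ≈ 1.445 rad (82.8°). The total great-circle distance is δ·R ≈ 1.445 × 6371 ≈ 9209 km, so the target fraction is f = 4300/9209 ≈ 0.467.
Interpolate at f ≈ 0.467 with slerp weights a = sin((1−f)δ)/sin δ ≈ 0.702, b = sin(fδ)/sin δ ≈ 0.630.
p = a·p₁ + b·p₂ ≈ (-0.999, 0.031, -0.036); φ = arcsin(p_z) ≈ -2.07°, λ = atan2(p_y, p_x) ≈ 178.21°.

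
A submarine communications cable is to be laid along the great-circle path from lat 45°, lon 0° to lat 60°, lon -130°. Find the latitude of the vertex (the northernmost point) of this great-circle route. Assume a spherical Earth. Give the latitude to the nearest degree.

≈ 73°

The great circle lies in the plane with unit normal n̂ = (p₁ × p₂)/|p₁ × p₂|.
Here n̂_z ≈ -0.293; the vertex latitude is φ_max = arccos|n̂_z| ≈ 72.9°.
Check via Clairaut: cos φ_max = |cos φ₁| · sin C = cos(45.0°)·sin(24.5°) ≈ 0.293, again giving ≈ 72.9°.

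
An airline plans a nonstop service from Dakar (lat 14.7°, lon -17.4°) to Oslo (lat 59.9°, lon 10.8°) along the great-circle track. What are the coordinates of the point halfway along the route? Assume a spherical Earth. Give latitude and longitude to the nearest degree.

Write both endpoints as unit vectors p₁, p₂ with components (cos φ cos λ, cos φ sin λ, sin φ).
The central angle between the endpoints is δ = arccos(p₁·p₂) ≈ 0.867 rad (49.7°).
Interpolate at f = 1/2 with slerp weights a = sin((1−f)δ)/sin δ ≈ 0.551, b = sin(fδ)/sin δ ≈ 0.551.
p = a·p₁ + b·p₂ ≈ (0.780, -0.108, 0.616); φ = arcsin(p_z) ≈ 38.06°, λ = atan2(p_y, p_x) ≈ -7.85°.

≈ lat 38°, lon -8°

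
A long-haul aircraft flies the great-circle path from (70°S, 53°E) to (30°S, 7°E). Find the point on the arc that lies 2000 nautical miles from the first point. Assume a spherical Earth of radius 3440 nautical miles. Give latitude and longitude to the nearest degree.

≈ (43°S, 13°E)

Write both endpoints as unit vectors p₁, p₂ with components (cos φ cos λ, cos φ sin λ, sin φ).
The central angle between the endpoints is δ = arccos(p₁·p₂) ≈ 0.829 rad (47.5°). The total great-circle distance is δ·R ≈ 0.829 × 3440 ≈ 2852 nmi, so the target fraction is f = 2000/2852 ≈ 0.701.
Interpolate at f ≈ 0.701 with slerp weights a = sin((1−f)δ)/sin δ ≈ 0.332, b = sin(fδ)/sin δ ≈ 0.745.
p = a·p₁ + b·p₂ ≈ (0.709, 0.169, -0.685); φ = arcsin(p_z) ≈ -43.22°, λ = atan2(p_y, p_x) ≈ 13.44°.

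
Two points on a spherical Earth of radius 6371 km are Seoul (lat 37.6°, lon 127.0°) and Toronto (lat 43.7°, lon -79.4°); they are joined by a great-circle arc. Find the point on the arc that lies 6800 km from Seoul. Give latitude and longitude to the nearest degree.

The haversine formula gives a central angle δ ≈ 1.662 rad (95.3°) between the endpoints. The total great-circle distance is δ·R ≈ 1.662 × 6371 ≈ 10591 km, so the target fraction is f = 6800/10591 ≈ 0.642.
Interpolate at f ≈ 0.642 with slerp weights a = sin((1−f)δ)/sin δ ≈ 0.563, b = sin(fδ)/sin δ ≈ 0.880.
p = a·p₁ + b·p₂ ≈ (-0.151, -0.269, 0.951); φ = arcsin(p_z) ≈ 72.03°, λ = atan2(p_y, p_x) ≈ -119.39°.

≈ lat 72°, lon -119°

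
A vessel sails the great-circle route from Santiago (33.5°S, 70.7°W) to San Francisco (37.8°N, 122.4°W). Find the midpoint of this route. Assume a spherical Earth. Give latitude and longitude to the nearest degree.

Write both endpoints as unit vectors p₁, p₂ with components (cos φ cos λ, cos φ sin λ, sin φ).
The central angle between the endpoints is δ = arccos(p₁·p₂) ≈ 1.501 rad (86.0°).
Interpolate at f = 1/2 with slerp weights a = sin((1−f)δ)/sin δ ≈ 0.684, b = sin(fδ)/sin δ ≈ 0.684.
p = a·p₁ + b·p₂ ≈ (-0.101, -0.994, 0.042); φ = arcsin(p_z) ≈ 2.39°, λ = atan2(p_y, p_x) ≈ -95.80°.

≈ 2°N, 96°W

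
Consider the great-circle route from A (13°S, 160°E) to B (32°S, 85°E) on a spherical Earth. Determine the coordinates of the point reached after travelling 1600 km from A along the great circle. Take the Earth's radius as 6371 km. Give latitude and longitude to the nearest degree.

Write both endpoints as unit vectors p₁, p₂ with components (cos φ cos λ, cos φ sin λ, sin φ).
The central angle between the endpoints is δ = arccos(p₁·p₂) ≈ 1.231 rad (70.5°). The total great-circle distance is δ·R ≈ 1.231 × 6371 ≈ 7844 km, so the target fraction is f = 1600/7844 ≈ 0.204.
Interpolate at f ≈ 0.204 with slerp weights a = sin((1−f)δ)/sin δ ≈ 0.881, b = sin(fδ)/sin δ ≈ 0.264.
p = a·p₁ + b·p₂ ≈ (-0.787, 0.516, -0.338); φ = arcsin(p_z) ≈ -19.74°, λ = atan2(p_y, p_x) ≈ 146.74°.

≈ (20°S, 147°E)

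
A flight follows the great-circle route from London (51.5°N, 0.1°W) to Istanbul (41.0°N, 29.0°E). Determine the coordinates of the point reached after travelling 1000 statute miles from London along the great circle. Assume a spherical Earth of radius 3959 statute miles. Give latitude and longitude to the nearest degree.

From cos δ = sin φ₁ sin φ₂ + cos φ₁ cos φ₂ cos Δλ, the central angle is δ ≈ 0.393 rad (22.5°). The total great-circle distance is δ·R ≈ 0.393 × 3959 ≈ 1554 mi, so the target fraction is f = 1000/1554 ≈ 0.644.
Interpolate at f ≈ 0.644 with slerp weights a = sin((1−f)δ)/sin δ ≈ 0.365, b = sin(fδ)/sin δ ≈ 0.653.
p = a·p₁ + b·p₂ ≈ (0.658, 0.239, 0.714); φ = arcsin(p_z) ≈ 45.56°, λ = atan2(p_y, p_x) ≈ 19.93°.

≈ (46°N, 20°E)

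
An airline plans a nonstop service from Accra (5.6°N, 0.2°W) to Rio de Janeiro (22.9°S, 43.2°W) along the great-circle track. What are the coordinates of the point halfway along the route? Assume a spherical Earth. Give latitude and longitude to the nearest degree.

≈ 9°S, 21°W

From cos δ = sin φ₁ sin φ₂ + cos φ₁ cos φ₂ cos Δλ, the central angle is δ ≈ 0.886 rad (50.8°).
Interpolate at f = 1/2 with slerp weights a = sin((1−f)δ)/sin δ ≈ 0.553, b = sin(fδ)/sin δ ≈ 0.553.
p = a·p₁ + b·p₂ ≈ (0.922, -0.351, -0.161); φ = arcsin(p_z) ≈ -9.28°, λ = atan2(p_y, p_x) ≈ -20.83°.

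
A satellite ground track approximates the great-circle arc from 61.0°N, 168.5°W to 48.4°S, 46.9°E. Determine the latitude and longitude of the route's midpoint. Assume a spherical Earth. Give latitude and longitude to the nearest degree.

≈ 18°N, 93°E

Convert each endpoint to a unit vector on the sphere (x = cos φ cos λ, y = cos φ sin λ, z = sin φ).
The central angle between the endpoints is δ = arccos(p₁·p₂) ≈ 2.730 rad (156.4°).
Interpolate at f = 1/2 with slerp weights a = sin((1−f)δ)/sin δ ≈ 2.446, b = sin(fδ)/sin δ ≈ 2.446.
p = a·p₁ + b·p₂ ≈ (-0.052, 0.949, 0.310); φ = arcsin(p_z) ≈ 18.07°, λ = atan2(p_y, p_x) ≈ 93.16°.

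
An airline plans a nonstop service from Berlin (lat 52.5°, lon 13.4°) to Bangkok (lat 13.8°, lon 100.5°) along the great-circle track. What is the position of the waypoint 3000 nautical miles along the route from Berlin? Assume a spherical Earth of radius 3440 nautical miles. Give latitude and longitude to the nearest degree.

Write both endpoints as unit vectors p₁, p₂ with components (cos φ cos λ, cos φ sin λ, sin φ).
The central angle between the endpoints is δ = arccos(p₁·p₂) ≈ 1.350 rad (77.3°). The total great-circle distance is δ·R ≈ 1.350 × 3440 ≈ 4643 nmi, so the target fraction is f = 3000/4643 ≈ 0.646.
Interpolate at f ≈ 0.646 with slerp weights a = sin((1−f)δ)/sin δ ≈ 0.471, b = sin(fδ)/sin δ ≈ 0.785.
p = a·p₁ + b·p₂ ≈ (0.140, 0.816, 0.561); φ = arcsin(p_z) ≈ 34.13°, λ = atan2(p_y, p_x) ≈ 80.25°.

≈ lat 34°, lon 80°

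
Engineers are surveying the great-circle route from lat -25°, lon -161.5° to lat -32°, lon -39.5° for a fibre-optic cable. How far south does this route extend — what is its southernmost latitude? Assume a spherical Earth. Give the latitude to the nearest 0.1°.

≈ -48.5°

The great circle lies in the plane with unit normal n̂ = (p₁ × p₂)/|p₁ × p₂|.
Here n̂_z ≈ +0.663; the vertex latitude is φ_max = arccos|n̂_z| ≈ 48.5°.
Check via Clairaut: cos φ_max = |cos φ₁| · sin C = cos(25.0°)·sin(133.0°) ≈ 0.663, again giving ≈ 48.5°.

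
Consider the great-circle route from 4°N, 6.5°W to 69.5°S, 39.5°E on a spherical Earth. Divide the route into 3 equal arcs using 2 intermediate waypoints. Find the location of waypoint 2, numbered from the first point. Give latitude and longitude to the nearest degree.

Write both endpoints as unit vectors p₁, p₂ with components (cos φ cos λ, cos φ sin λ, sin φ).
The central angle between the endpoints is δ = arccos(p₁·p₂) ≈ 1.393 rad (79.8°).
Interpolate at f = 2/3 with slerp weights a = sin((1−f)δ)/sin δ ≈ 0.455, b = sin(fδ)/sin δ ≈ 0.814.
p = a·p₁ + b·p₂ ≈ (0.671, 0.130, -0.730); φ = arcsin(p_z) ≈ -46.91°, λ = atan2(p_y, p_x) ≈ 10.96°.

≈ 47°S, 11°E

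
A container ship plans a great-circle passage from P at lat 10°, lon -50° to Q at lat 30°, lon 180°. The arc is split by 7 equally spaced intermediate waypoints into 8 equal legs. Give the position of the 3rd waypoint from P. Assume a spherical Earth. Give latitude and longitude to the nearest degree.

≈ lat 35°, lon -90°

Convert each endpoint to a unit vector on the sphere (x = cos φ cos λ, y = cos φ sin λ, z = sin φ).
The central angle between the endpoints is δ = arccos(p₁·p₂) ≈ 2.050 rad (117.5°).
Interpolate at f = 3/8 with slerp weights a = sin((1−f)δ)/sin δ ≈ 1.080, b = sin(fδ)/sin δ ≈ 0.784.
p = a·p₁ + b·p₂ ≈ (0.005, -0.815, 0.579); φ = arcsin(p_z) ≈ 35.41°, λ = atan2(p_y, p_x) ≈ -89.64°.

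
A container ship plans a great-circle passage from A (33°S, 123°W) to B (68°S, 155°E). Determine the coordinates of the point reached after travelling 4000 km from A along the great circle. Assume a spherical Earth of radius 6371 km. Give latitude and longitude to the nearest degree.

Convert each endpoint to a unit vector on the sphere (x = cos φ cos λ, y = cos φ sin λ, z = sin φ).
The central angle between the endpoints is δ = arccos(p₁·p₂) ≈ 0.990 rad (56.7°). The total great-circle distance is δ·R ≈ 0.990 × 6371 ≈ 6307 km, so the target fraction is f = 4000/6307 ≈ 0.634.
Interpolate at f ≈ 0.634 with slerp weights a = sin((1−f)δ)/sin δ ≈ 0.424, b = sin(fδ)/sin δ ≈ 0.703.
p = a·p₁ + b·p₂ ≈ (-0.432, -0.187, -0.882); φ = arcsin(p_z) ≈ -61.92°, λ = atan2(p_y, p_x) ≈ -156.62°.

≈ (62°S, 157°W)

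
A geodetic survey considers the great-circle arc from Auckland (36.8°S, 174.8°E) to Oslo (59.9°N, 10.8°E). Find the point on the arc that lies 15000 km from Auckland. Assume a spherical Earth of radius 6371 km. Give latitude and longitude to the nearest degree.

≈ 74°N, 49°E

Convert each endpoint to a unit vector on the sphere (x = cos φ cos λ, y = cos φ sin λ, z = sin φ).
The central angle between the endpoints is δ = arccos(p₁·p₂) ≈ 2.700 rad (154.7°). The total great-circle distance is δ·R ≈ 2.700 × 6371 ≈ 17205 km, so the target fraction is f = 15000/17205 ≈ 0.872.
Interpolate at f ≈ 0.872 with slerp weights a = sin((1−f)δ)/sin δ ≈ 0.794, b = sin(fδ)/sin δ ≈ 1.659.
p = a·p₁ + b·p₂ ≈ (0.184, 0.214, 0.959); φ = arcsin(p_z) ≈ 73.63°, λ = atan2(p_y, p_x) ≈ 49.28°.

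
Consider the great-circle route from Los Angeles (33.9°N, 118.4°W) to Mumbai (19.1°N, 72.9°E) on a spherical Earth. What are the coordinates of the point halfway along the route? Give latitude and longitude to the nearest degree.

≈ 77°N, 124°E

Convert each endpoint to a unit vector on the sphere (x = cos φ cos λ, y = cos φ sin λ, z = sin φ).
The central angle between the endpoints is δ = arccos(p₁·p₂) ≈ 2.198 rad (125.9°).
Interpolate at f = 1/2 with slerp weights a = sin((1−f)δ)/sin δ ≈ 1.100, b = sin(fδ)/sin δ ≈ 1.100.
p = a·p₁ + b·p₂ ≈ (-0.129, 0.190, 0.973); φ = arcsin(p_z) ≈ 76.72°, λ = atan2(p_y, p_x) ≈ 124.04°.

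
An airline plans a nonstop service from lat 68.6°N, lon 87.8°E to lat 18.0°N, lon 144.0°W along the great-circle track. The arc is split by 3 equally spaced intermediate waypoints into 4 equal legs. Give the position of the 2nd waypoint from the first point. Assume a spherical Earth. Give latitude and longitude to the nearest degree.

≈ lat 58°N, lon 166°W

Convert each endpoint to a unit vector on the sphere (x = cos φ cos λ, y = cos φ sin λ, z = sin φ).
The central angle between the endpoints is δ = arccos(p₁·p₂) ≈ 1.498 rad (85.8°).
Interpolate at f = 2/4 with slerp weights a = sin((1−f)δ)/sin δ ≈ 0.683, b = sin(fδ)/sin δ ≈ 0.683.
p = a·p₁ + b·p₂ ≈ (-0.516, -0.133, 0.846); φ = arcsin(p_z) ≈ 57.83°, λ = atan2(p_y, p_x) ≈ -165.57°.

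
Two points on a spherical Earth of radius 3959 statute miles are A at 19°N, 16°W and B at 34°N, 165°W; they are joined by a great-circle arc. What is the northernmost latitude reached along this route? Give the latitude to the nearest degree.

The great circle lies in the plane with unit normal n̂ = (p₁ × p₂)/|p₁ × p₂|.
Here n̂_z ≈ -0.463; the vertex latitude is φ_max = arccos|n̂_z| ≈ 62.4°.

≈ 62°N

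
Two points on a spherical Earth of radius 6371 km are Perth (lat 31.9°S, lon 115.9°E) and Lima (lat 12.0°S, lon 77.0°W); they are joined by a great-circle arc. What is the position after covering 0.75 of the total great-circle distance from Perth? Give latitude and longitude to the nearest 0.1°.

≈ lat 44.0°S, lon 88.8°W

The haversine formula gives a central angle δ ≈ 2.346 rad (134.4°) between the endpoints.
Interpolate at f = 0.75 with slerp weights a = sin((1−f)δ)/sin δ ≈ 0.774, b = sin(fδ)/sin δ ≈ 1.375.
p = a·p₁ + b·p₂ ≈ (0.015, -0.719, -0.695); φ = arcsin(p_z) ≈ -44.03°, λ = atan2(p_y, p_x) ≈ -88.78°.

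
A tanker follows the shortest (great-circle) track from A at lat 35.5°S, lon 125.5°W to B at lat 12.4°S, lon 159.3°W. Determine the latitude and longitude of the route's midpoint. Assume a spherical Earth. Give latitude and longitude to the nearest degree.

The haversine formula gives a central angle δ ≈ 0.667 rad (38.2°) between the endpoints.
Interpolate at f = 1/2 with slerp weights a = sin((1−f)δ)/sin δ ≈ 0.529, b = sin(fδ)/sin δ ≈ 0.529.
p = a·p₁ + b·p₂ ≈ (-0.734, -0.533, -0.421); φ = arcsin(p_z) ≈ -24.89°, λ = atan2(p_y, p_x) ≈ -143.98°.

≈ lat 25°S, lon 144°W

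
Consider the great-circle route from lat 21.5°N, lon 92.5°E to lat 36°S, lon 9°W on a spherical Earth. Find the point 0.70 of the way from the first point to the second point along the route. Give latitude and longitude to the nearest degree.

The haversine formula gives a central angle δ ≈ 1.945 rad (111.4°) between the endpoints.
Interpolate at f = 0.70 with slerp weights a = sin((1−f)δ)/sin δ ≈ 0.592, b = sin(fδ)/sin δ ≈ 1.051.
p = a·p₁ + b·p₂ ≈ (0.816, 0.417, -0.401); φ = arcsin(p_z) ≈ -23.63°, λ = atan2(p_y, p_x) ≈ 27.09°.

≈ lat 24°S, lon 27°E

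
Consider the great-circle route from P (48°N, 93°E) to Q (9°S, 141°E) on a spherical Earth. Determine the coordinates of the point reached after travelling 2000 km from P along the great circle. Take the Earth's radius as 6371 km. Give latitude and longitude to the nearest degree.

Convert each endpoint to a unit vector on the sphere (x = cos φ cos λ, y = cos φ sin λ, z = sin φ).
The central angle between the endpoints is δ = arccos(p₁·p₂) ≈ 1.239 rad (71.0°). The total great-circle distance is δ·R ≈ 1.239 × 6371 ≈ 7892 km, so the target fraction is f = 2000/7892 ≈ 0.253.
Interpolate at f ≈ 0.253 with slerp weights a = sin((1−f)δ)/sin δ ≈ 0.845, b = sin(fδ)/sin δ ≈ 0.327.
p = a·p₁ + b·p₂ ≈ (-0.280, 0.767, 0.577); φ = arcsin(p_z) ≈ 35.21°, λ = atan2(p_y, p_x) ≈ 110.06°.

≈ (35°N, 110°E)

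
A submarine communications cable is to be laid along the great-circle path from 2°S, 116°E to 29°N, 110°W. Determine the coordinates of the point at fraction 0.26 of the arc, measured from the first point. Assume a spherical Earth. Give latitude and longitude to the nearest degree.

≈ 17°N, 144°E

Convert each endpoint to a unit vector on the sphere (x = cos φ cos λ, y = cos φ sin λ, z = sin φ).
The central angle between the endpoints is δ = arccos(p₁·p₂) ≈ 2.245 rad (128.6°).
Interpolate at f = 0.26 with slerp weights a = sin((1−f)δ)/sin δ ≈ 1.275, b = sin(fδ)/sin δ ≈ 0.705.
p = a·p₁ + b·p₂ ≈ (-0.769, 0.565, 0.297); φ = arcsin(p_z) ≈ 17.30°, λ = atan2(p_y, p_x) ≈ 143.70°.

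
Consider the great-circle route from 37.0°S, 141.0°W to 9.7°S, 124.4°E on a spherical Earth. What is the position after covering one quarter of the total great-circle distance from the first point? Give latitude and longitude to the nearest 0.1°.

Write both endpoints as unit vectors p₁, p₂ with components (cos φ cos λ, cos φ sin λ, sin φ).
The central angle between the endpoints is δ = arccos(p₁·p₂) ≈ 1.533 rad (87.8°).
Interpolate at f = 1/4 with slerp weights a = sin((1−f)δ)/sin δ ≈ 0.913, b = sin(fδ)/sin δ ≈ 0.374.
p = a·p₁ + b·p₂ ≈ (-0.775, -0.155, -0.613); φ = arcsin(p_z) ≈ -37.78°, λ = atan2(p_y, p_x) ≈ -168.71°.

≈ 37.8°S, 168.7°W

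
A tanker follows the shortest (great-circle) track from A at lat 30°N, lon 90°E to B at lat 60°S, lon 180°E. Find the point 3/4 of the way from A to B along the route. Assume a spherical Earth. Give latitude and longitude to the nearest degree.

The haversine formula gives a central angle δ ≈ 2.019 rad (115.7°) between the endpoints.
Interpolate at f = 3/4 with slerp weights a = sin((1−f)δ)/sin δ ≈ 0.536, b = sin(fδ)/sin δ ≈ 1.108.
p = a·p₁ + b·p₂ ≈ (-0.554, 0.465, -0.691); φ = arcsin(p_z) ≈ -43.71°, λ = atan2(p_y, p_x) ≈ 140.01°.

≈ lat 44°S, lon 140°E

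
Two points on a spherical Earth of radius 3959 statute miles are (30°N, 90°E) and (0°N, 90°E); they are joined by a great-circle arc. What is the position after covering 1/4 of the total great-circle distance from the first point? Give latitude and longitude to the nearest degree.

Write both endpoints as unit vectors p₁, p₂ with components (cos φ cos λ, cos φ sin λ, sin φ).
The central angle between the endpoints is δ = arccos(p₁·p₂) ≈ 0.524 rad (30.0°).
Interpolate at f = 1/4 with slerp weights a = sin((1−f)δ)/sin δ ≈ 0.765, b = sin(fδ)/sin δ ≈ 0.261.
p = a·p₁ + b·p₂ ≈ (0.000, 0.924, 0.383); φ = arcsin(p_z) ≈ 22.50°, λ = atan2(p_y, p_x) ≈ 90.00°.

≈ (22°N, 90°E)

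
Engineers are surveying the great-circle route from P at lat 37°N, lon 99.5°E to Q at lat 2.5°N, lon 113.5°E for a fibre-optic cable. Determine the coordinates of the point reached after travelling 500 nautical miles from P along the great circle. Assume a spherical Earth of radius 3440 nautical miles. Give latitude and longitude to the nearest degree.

≈ lat 29°N, lon 103°E

Convert each endpoint to a unit vector on the sphere (x = cos φ cos λ, y = cos φ sin λ, z = sin φ).
The central angle between the endpoints is δ = arccos(p₁·p₂) ≈ 0.643 rad (36.8°). The total great-circle distance is δ·R ≈ 0.643 × 3440 ≈ 2211 nmi, so the target fraction is f = 500/2211 ≈ 0.226.
Interpolate at f ≈ 0.226 with slerp weights a = sin((1−f)δ)/sin δ ≈ 0.796, b = sin(fδ)/sin δ ≈ 0.242.
p = a·p₁ + b·p₂ ≈ (-0.201, 0.848, 0.490); φ = arcsin(p_z) ≈ 29.32°, λ = atan2(p_y, p_x) ≈ 103.34°.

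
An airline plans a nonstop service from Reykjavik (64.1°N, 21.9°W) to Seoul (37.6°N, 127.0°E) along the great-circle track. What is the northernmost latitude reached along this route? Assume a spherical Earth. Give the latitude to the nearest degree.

The great circle lies in the plane with unit normal n̂ = (p₁ × p₂)/|p₁ × p₂|.
Here n̂_z ≈ +0.185; the vertex latitude is φ_max = arccos|n̂_z| ≈ 79.4°.
Check via Clairaut: cos φ_max = |cos φ₁| · sin C = cos(64.1°)·sin(25.0°) ≈ 0.185, again giving ≈ 79.4°.

≈ 79°N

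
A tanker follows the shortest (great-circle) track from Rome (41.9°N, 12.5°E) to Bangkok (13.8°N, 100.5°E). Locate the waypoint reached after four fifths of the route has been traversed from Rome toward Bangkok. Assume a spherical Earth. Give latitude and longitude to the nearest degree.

≈ (24°N, 87°E)

The haversine formula gives a central angle δ ≈ 1.385 rad (79.4°) between the endpoints.
Interpolate at f = 4/5 with slerp weights a = sin((1−f)δ)/sin δ ≈ 0.278, b = sin(fδ)/sin δ ≈ 0.911.
p = a·p₁ + b·p₂ ≈ (0.041, 0.914, 0.403); φ = arcsin(p_z) ≈ 23.77°, λ = atan2(p_y, p_x) ≈ 87.43°.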